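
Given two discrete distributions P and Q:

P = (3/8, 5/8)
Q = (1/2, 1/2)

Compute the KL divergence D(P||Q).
D(P||Q) = Σ P(i) log₂(P(i)/Q(i))
  i=0: (3/8) × log₂((3/8)/(1/2)) = (3/8) × log₂(3/4) = -0.1556
  i=1: (5/8) × log₂((5/8)/(1/2)) = (5/8) × log₂(5/4) = 0.2012
D(P||Q) = -0.1556 + 0.2012
  = 0.0456 bits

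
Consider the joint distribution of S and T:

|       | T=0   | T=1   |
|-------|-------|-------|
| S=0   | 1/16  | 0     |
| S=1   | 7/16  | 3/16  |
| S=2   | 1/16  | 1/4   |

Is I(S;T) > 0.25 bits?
Marginal P(S) (row sums):
  P(S=0) = 1/16 + 0 = 1/16
  P(S=1) = 7/16 + 3/16 = 5/8
  P(S=2) = 1/16 + 1/4 = 5/16
Marginal P(T) (column sums):
  P(T=0) = 1/16 + 7/16 + 1/16 = 9/16
  P(T=1) = 0 + 3/16 + 1/4 = 7/16

H(S) = -[(1/16)·log₂(1/16) + (5/8)·log₂(5/8) + (5/16)·log₂(5/16)]
  = 0.2500 + 0.4238 + 0.5244
  = 1.1982 bits
H(T) = -[(9/16)·log₂(9/16) + (7/16)·log₂(7/16)]
  = 0.4669 + 0.5218
  = 0.9887 bits
H(S,T) = -[(1/16)·log₂(1/16) + (7/16)·log₂(7/16) + (3/16)·log₂(3/16) + (1/16)·log₂(1/16) + (1/4)·log₂(1/4)]
  = 0.2500 + 0.5218 + 0.4528 + 0.2500 + 0.5000
  = 1.9746 bits

I(S;T) = H(S) + H(T) - H(S,T)
  = 1.1982 + 0.9887 - 1.9746
  = 0.2123 bits

No. I(S;T) = 0.2123 bits, which is ≤ 0.25 bits.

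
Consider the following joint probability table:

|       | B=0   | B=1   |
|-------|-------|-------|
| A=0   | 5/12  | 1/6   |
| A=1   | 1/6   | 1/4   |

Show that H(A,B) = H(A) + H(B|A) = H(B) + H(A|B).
Marginal P(A) (row sums):
  P(A=0) = 5/12 + 1/6 = 7/12
  P(A=1) = 1/6 + 1/4 = 5/12
Marginal P(B) (column sums):
  P(B=0) = 5/12 + 1/6 = 7/12
  P(B=1) = 1/6 + 1/4 = 5/12

Decomposition 1: H(A) + H(B|A)
H(A) = -[(7/12)·log₂(7/12) + (5/12)·log₂(5/12)]
  = 0.4536 + 0.5263
  = 0.9799 bits
H(B|A) = -Σ P(A,B)·log₂ P(B|A), where P(B|A) = P(A,B) / P(A)
  (A=0,B=0): P(B|A) = (5/12)/(7/12) = 5/7;  -(5/12)·log₂(5/7) = 0.2023
  (A=0,B=1): P(B|A) = (1/6)/(7/12) = 2/7;  -(1/6)·log₂(2/7) = 0.3012
  (A=1,B=0): P(B|A) = (1/6)/(5/12) = 2/5;  -(1/6)·log₂(2/5) = 0.2203
  (A=1,B=1): P(B|A) = (1/4)/(5/12) = 3/5;  -(1/4)·log₂(3/5) = 0.1842
H(B|A) = 0.2023 + 0.3012 + 0.2203 + 0.1842
  = 0.9080 bits
H(A) + H(B|A) = 0.9799 + 0.9080 = 1.8879 bits

Decomposition 2: H(B) + H(A|B)
H(B) = -[(7/12)·log₂(7/12) + (5/12)·log₂(5/12)]
  = 0.4536 + 0.5263
  = 0.9799 bits
H(A|B) = -Σ P(A,B)·log₂ P(A|B), where P(A|B) = P(A,B) / P(B)
  (A=0,B=0): P(A|B) = (5/12)/(7/12) = 5/7;  -(5/12)·log₂(5/7) = 0.2023
  (A=0,B=1): P(A|B) = (1/6)/(5/12) = 2/5;  -(1/6)·log₂(2/5) = 0.2203
  (A=1,B=0): P(A|B) = (1/6)/(7/12) = 2/7;  -(1/6)·log₂(2/7) = 0.3012
  (A=1,B=1): P(A|B) = (1/4)/(5/12) = 3/5;  -(1/4)·log₂(3/5) = 0.1842
H(A|B) = 0.2023 + 0.2203 + 0.3012 + 0.1842
  = 0.9080 bits
H(B) + H(A|B) = 0.9799 + 0.9080 = 1.8879 bits

Direct computation of the joint entropy:
H(A,B) = -[(5/12)·log₂(5/12) + (1/6)·log₂(1/6) + (1/6)·log₂(1/6) + (1/4)·log₂(1/4)]
  = 0.5263 + 0.4308 + 0.4308 + 0.5000
  = 1.8879 bits

All three agree: H(A,B) = 1.8879 bits ✓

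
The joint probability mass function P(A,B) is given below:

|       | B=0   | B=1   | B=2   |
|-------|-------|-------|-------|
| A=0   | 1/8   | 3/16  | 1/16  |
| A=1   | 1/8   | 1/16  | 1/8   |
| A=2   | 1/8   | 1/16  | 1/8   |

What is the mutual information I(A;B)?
Marginal P(A) (row sums):
  P(A=0) = 1/8 + 3/16 + 1/16 = 3/8
  P(A=1) = 1/8 + 1/16 + 1/8 = 5/16
  P(A=2) = 1/8 + 1/16 + 1/8 = 5/16
Marginal P(B) (column sums):
  P(B=0) = 1/8 + 1/8 + 1/8 = 3/8
  P(B=1) = 3/16 + 1/16 + 1/16 = 5/16
  P(B=2) = 1/16 + 1/8 + 1/8 = 5/16

H(A) = -[(3/8)·log₂(3/8) + (5/16)·log₂(5/16) + (5/16)·log₂(5/16)]
  = 0.5306 + 0.5244 + 0.5244
  = 1.5794 bits
H(B) = -[(3/8)·log₂(3/8) + (5/16)·log₂(5/16) + (5/16)·log₂(5/16)]
  = 0.5306 + 0.5244 + 0.5244
  = 1.5794 bits
H(A,B) = -[(1/8)·log₂(1/8) + (3/16)·log₂(3/16) + (1/16)·log₂(1/16) + (1/8)·log₂(1/8) + (1/16)·log₂(1/16) + (1/8)·log₂(1/8) + (1/8)·log₂(1/8) + (1/16)·log₂(1/16) + (1/8)·log₂(1/8)]
  = 0.3750 + 0.4528 + 0.2500 + 0.3750 + 0.2500 + 0.3750 + 0.3750 + 0.2500 + 0.3750
  = 3.0778 bits

I(A;B) = H(A) + H(B) - H(A,B)
  = 1.5794 + 1.5794 - 3.0778
  = 0.0810 bits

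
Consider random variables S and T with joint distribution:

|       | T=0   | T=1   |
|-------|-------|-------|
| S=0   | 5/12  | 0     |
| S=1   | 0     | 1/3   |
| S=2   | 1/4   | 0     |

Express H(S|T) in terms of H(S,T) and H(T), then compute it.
H(S|T) = H(S,T) - H(T)

Marginal P(T) (column sums):
  P(T=0) = 5/12 + 0 + 1/4 = 2/3
  P(T=1) = 0 + 1/3 + 0 = 1/3

H(S,T) = -[(5/12)·log₂(5/12) + (1/3)·log₂(1/3) + (1/4)·log₂(1/4)]
  = 0.5263 + 0.5283 + 0.5000
  = 1.5546 bits
H(T) = -[(2/3)·log₂(2/3) + (1/3)·log₂(1/3)]
  = 0.3900 + 0.5283
  = 0.9183 bits

H(S|T) = 1.5546 - 0.9183 = 0.6363 bits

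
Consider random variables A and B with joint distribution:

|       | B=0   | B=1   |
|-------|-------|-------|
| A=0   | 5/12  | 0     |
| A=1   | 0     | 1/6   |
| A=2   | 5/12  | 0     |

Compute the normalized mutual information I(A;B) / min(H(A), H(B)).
Marginal P(A) (row sums):
  P(A=0) = 5/12 + 0 = 5/12
  P(A=1) = 0 + 1/6 = 1/6
  P(A=2) = 5/12 + 0 = 5/12
Marginal P(B) (column sums):
  P(B=0) = 5/12 + 0 + 5/12 = 5/6
  P(B=1) = 0 + 1/6 + 0 = 1/6

H(A) = -[(5/12)·log₂(5/12) + (1/6)·log₂(1/6) + (5/12)·log₂(5/12)]
  = 0.5263 + 0.4308 + 0.5263
  = 1.4834 bits
H(B) = -[(5/6)·log₂(5/6) + (1/6)·log₂(1/6)]
  = 0.2192 + 0.4308
  = 0.6500 bits
H(A,B) = -[(5/12)·log₂(5/12) + (1/6)·log₂(1/6) + (5/12)·log₂(5/12)]
  = 0.5263 + 0.4308 + 0.5263
  = 1.4834 bits

I(A;B) = H(A) + H(B) - H(A,B)
  = 1.4834 + 0.6500 - 1.4834
  = 0.6500 bits

min(H(A), H(B)) = min(1.4834, 0.6500) = 0.6500 bits
Normalized MI = 0.6500 / 0.6500 = 1.0000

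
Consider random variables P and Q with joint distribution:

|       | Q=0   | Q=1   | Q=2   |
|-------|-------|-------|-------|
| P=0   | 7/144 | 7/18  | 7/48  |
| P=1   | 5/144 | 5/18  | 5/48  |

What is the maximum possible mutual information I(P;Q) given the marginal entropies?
The upper bound on mutual information is I(P;Q) ≤ min(H(P), H(Q)).

Marginal P(P) (row sums):
  P(P=0) = 7/144 + 7/18 + 7/48 = 7/12
  P(P=1) = 5/144 + 5/18 + 5/48 = 5/12
Marginal P(Q) (column sums):
  P(Q=0) = 7/144 + 5/144 = 1/12
  P(Q=1) = 7/18 + 5/18 = 2/3
  P(Q=2) = 7/48 + 5/48 = 1/4

H(P) = -[(7/12)·log₂(7/12) + (5/12)·log₂(5/12)]
  = 0.4536 + 0.5263
  = 0.9799 bits
H(Q) = -[(1/12)·log₂(1/12) + (2/3)·log₂(2/3) + (1/4)·log₂(1/4)]
  = 0.2987 + 0.3900 + 0.5000
  = 1.1887 bits

Maximum possible I(P;Q) = min(0.9799, 1.1887) = 0.9799 bits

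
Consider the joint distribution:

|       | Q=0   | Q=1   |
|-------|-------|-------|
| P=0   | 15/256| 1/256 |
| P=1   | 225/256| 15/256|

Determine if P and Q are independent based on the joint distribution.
Marginal P(P) (row sums):
  P(P=0) = 15/256 + 1/256 = 1/16
  P(P=1) = 225/256 + 15/256 = 15/16
Marginal P(Q) (column sums):
  P(Q=0) = 15/256 + 225/256 = 15/16
  P(Q=1) = 1/256 + 15/256 = 1/16

P and Q are independent iff P(P=i,Q=j) = P(P=i)·P(Q=j) for every cell.
  P(P=0)·P(Q=0) = 1/16 × 15/16 = 15/256 = P(P=0,Q=0) ✓
  P(P=0)·P(Q=1) = 1/16 × 1/16 = 1/256 = P(P=0,Q=1) ✓
  P(P=1)·P(Q=0) = 15/16 × 15/16 = 225/256 = P(P=1,Q=0) ✓
  P(P=1)·P(Q=1) = 15/16 × 1/16 = 15/256 = P(P=1,Q=1) ✓

Yes, P and Q are independent: every cell factors, so I(P;Q) = 0 bits.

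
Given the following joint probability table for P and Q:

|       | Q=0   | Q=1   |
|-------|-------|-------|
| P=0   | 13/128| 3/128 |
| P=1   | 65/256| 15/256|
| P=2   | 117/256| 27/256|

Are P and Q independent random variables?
Marginal P(P) (row sums):
  P(P=0) = 13/128 + 3/128 = 1/8
  P(P=1) = 65/256 + 15/256 = 5/16
  P(P=2) = 117/256 + 27/256 = 9/16
Marginal P(Q) (column sums):
  P(Q=0) = 13/128 + 65/256 + 117/256 = 13/16
  P(Q=1) = 3/128 + 15/256 + 27/256 = 3/16

P and Q are independent iff P(P=i,Q=j) = P(P=i)·P(Q=j) for every cell.
  P(P=0)·P(Q=0) = 1/8 × 13/16 = 13/128 = P(P=0,Q=0) ✓
  P(P=0)·P(Q=1) = 1/8 × 3/16 = 3/128 = P(P=0,Q=1) ✓
  P(P=1)·P(Q=0) = 5/16 × 13/16 = 65/256 = P(P=1,Q=0) ✓
  P(P=1)·P(Q=1) = 5/16 × 3/16 = 15/256 = P(P=1,Q=1) ✓
  P(P=2)·P(Q=0) = 9/16 × 13/16 = 117/256 = P(P=2,Q=0) ✓
  P(P=2)·P(Q=1) = 9/16 × 3/16 = 27/256 = P(P=2,Q=1) ✓

Yes, P and Q are independent: every cell factors, so I(P;Q) = 0 bits.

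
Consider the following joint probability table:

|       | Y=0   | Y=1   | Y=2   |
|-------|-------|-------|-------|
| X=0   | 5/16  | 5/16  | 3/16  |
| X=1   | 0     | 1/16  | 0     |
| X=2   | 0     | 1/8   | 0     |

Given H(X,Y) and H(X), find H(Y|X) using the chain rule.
From the chain rule: H(X,Y) = H(X) + H(Y|X)
Therefore: H(Y|X) = H(X,Y) - H(X)

H(X,Y) = -[(5/16)·log₂(5/16) + (5/16)·log₂(5/16) + (3/16)·log₂(3/16) + (1/16)·log₂(1/16) + (1/8)·log₂(1/8)]
  = 0.5244 + 0.5244 + 0.4528 + 0.2500 + 0.3750
  = 2.1266 bits
Marginal P(X) (row sums):
  P(X=0) = 5/16 + 5/16 + 3/16 = 13/16
  P(X=1) = 0 + 1/16 + 0 = 1/16
  P(X=2) = 0 + 1/8 + 0 = 1/8
H(X) = -[(13/16)·log₂(13/16) + (1/16)·log₂(1/16) + (1/8)·log₂(1/8)]
  = 0.2434 + 0.2500 + 0.3750
  = 0.8684 bits

H(Y|X) = 2.1266 - 0.8684 = 1.2582 bits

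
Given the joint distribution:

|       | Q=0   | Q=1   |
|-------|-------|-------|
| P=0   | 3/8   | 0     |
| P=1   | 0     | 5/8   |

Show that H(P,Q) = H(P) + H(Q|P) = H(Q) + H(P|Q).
Marginal P(P) (row sums):
  P(P=0) = 3/8 + 0 = 3/8
  P(P=1) = 0 + 5/8 = 5/8
Marginal P(Q) (column sums):
  P(Q=0) = 3/8 + 0 = 3/8
  P(Q=1) = 0 + 5/8 = 5/8

Decomposition 1: H(P) + H(Q|P)
H(P) = -[(3/8)·log₂(3/8) + (5/8)·log₂(5/8)]
  = 0.5306 + 0.4238
  = 0.9544 bits
H(Q|P) = -Σ P(P,Q)·log₂ P(Q|P), where P(Q|P) = P(P,Q) / P(P)
  (cells with P(P,Q) = 0 contribute 0)
  (P=0,Q=0): P(Q|P) = (3/8)/(3/8) = 1;  -(3/8)·log₂(1) = 0.0000
  (P=1,Q=1): P(Q|P) = (5/8)/(5/8) = 1;  -(5/8)·log₂(1) = 0.0000
H(Q|P) = 0.0000 + 0.0000
  = 0.0000 bits
H(P) + H(Q|P) = 0.9544 + 0.0000 = 0.9544 bits

Decomposition 2: H(Q) + H(P|Q)
H(Q) = -[(3/8)·log₂(3/8) + (5/8)·log₂(5/8)]
  = 0.5306 + 0.4238
  = 0.9544 bits
H(P|Q) = -Σ P(P,Q)·log₂ P(P|Q), where P(P|Q) = P(P,Q) / P(Q)
  (cells with P(P,Q) = 0 contribute 0)
  (P=0,Q=0): P(P|Q) = (3/8)/(3/8) = 1;  -(3/8)·log₂(1) = 0.0000
  (P=1,Q=1): P(P|Q) = (5/8)/(5/8) = 1;  -(5/8)·log₂(1) = 0.0000
H(P|Q) = 0.0000 + 0.0000
  = 0.0000 bits
H(Q) + H(P|Q) = 0.9544 + 0.0000 = 0.9544 bits

Direct computation of the joint entropy:
H(P,Q) = -[(3/8)·log₂(3/8) + (5/8)·log₂(5/8)]
  = 0.5306 + 0.4238
  = 0.9544 bits

All three agree: H(P,Q) = 0.9544 bits ✓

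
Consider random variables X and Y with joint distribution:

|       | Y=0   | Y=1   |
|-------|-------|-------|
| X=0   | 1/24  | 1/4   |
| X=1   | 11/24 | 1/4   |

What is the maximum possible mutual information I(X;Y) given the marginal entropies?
The upper bound on mutual information is I(X;Y) ≤ min(H(X), H(Y)).

Marginal P(X) (row sums):
  P(X=0) = 1/24 + 1/4 = 7/24
  P(X=1) = 11/24 + 1/4 = 17/24
Marginal P(Y) (column sums):
  P(Y=0) = 1/24 + 11/24 = 1/2
  P(Y=1) = 1/4 + 1/4 = 1/2

H(X) = -[(7/24)·log₂(7/24) + (17/24)·log₂(17/24)]
  = 0.5185 + 0.3524
  = 0.8709 bits
H(Y) = -[(1/2)·log₂(1/2) + (1/2)·log₂(1/2)]
  = 0.5000 + 0.5000
  = 1.0000 bits

Maximum possible I(X;Y) = min(0.8709, 1.0000) = 0.8709 bits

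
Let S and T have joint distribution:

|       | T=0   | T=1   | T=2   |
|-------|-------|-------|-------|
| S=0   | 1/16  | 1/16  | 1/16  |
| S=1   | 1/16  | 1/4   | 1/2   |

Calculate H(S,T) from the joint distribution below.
H(S,T) = -Σ P(S,T) log₂ P(S,T), summed over the non-zero cells:
H(S,T) = -[(1/16)·log₂(1/16) + (1/16)·log₂(1/16) + (1/16)·log₂(1/16) + (1/16)·log₂(1/16) + (1/4)·log₂(1/4) + (1/2)·log₂(1/2)]
  = 0.2500 + 0.2500 + 0.2500 + 0.2500 + 0.5000 + 0.5000
  = 2.0000 bits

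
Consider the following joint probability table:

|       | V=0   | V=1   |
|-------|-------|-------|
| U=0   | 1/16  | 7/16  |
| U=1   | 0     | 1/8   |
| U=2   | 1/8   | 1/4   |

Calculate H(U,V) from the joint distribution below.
H(U,V) = -Σ P(U,V) log₂ P(U,V), summed over the non-zero cells:
H(U,V) = -[(1/16)·log₂(1/16) + (7/16)·log₂(7/16) + (1/8)·log₂(1/8) + (1/8)·log₂(1/8) + (1/4)·log₂(1/4)]
  = 0.2500 + 0.5218 + 0.3750 + 0.3750 + 0.5000
  = 2.0218 bits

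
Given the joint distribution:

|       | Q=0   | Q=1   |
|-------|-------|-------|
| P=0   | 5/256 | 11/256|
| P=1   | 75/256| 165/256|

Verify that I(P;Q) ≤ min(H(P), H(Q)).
Marginal P(P) (row sums):
  P(P=0) = 5/256 + 11/256 = 1/16
  P(P=1) = 75/256 + 165/256 = 15/16
Marginal P(Q) (column sums):
  P(Q=0) = 5/256 + 75/256 = 5/16
  P(Q=1) = 11/256 + 165/256 = 11/16

H(P) = -[(1/16)·log₂(1/16) + (15/16)·log₂(15/16)]
  = 0.2500 + 0.0873
  = 0.3373 bits
H(Q) = -[(5/16)·log₂(5/16) + (11/16)·log₂(11/16)]
  = 0.5244 + 0.3716
  = 0.8960 bits
H(P,Q) = -[(5/256)·log₂(5/256) + (11/256)·log₂(11/256) + (75/256)·log₂(75/256) + (165/256)·log₂(165/256)]
  = 0.1109 + 0.1951 + 0.5189 + 0.4084
  = 1.2333 bits

I(P;Q) = H(P) + H(Q) - H(P,Q)
  = 0.3373 + 0.8960 - 1.2333
  = 0.0000 bits

min(H(P), H(Q)) = min(0.3373, 0.8960) = 0.3373 bits
Since 0.0000 ≤ 0.3373, the bound is satisfied ✓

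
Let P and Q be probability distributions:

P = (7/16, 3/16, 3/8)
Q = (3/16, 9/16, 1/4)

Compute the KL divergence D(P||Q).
D(P||Q) = Σ P(i) log₂(P(i)/Q(i))
  i=0: (7/16) × log₂((7/16)/(3/16)) = (7/16) × log₂(7/3) = 0.5348
  i=1: (3/16) × log₂((3/16)/(9/16)) = (3/16) × log₂(1/3) = -0.2972
  i=2: (3/8) × log₂((3/8)/(1/4)) = (3/8) × log₂(3/2) = 0.2194
D(P||Q) = 0.5348 - 0.2972 + 0.2194
  = 0.4570 bits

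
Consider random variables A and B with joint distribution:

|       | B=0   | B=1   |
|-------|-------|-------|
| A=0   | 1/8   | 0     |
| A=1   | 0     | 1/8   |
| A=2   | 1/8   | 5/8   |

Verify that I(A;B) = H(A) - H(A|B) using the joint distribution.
Left side, from I(A;B) = H(A) + H(B) - H(A,B):
Marginal P(A) (row sums):
  P(A=0) = 1/8 + 0 = 1/8
  P(A=1) = 0 + 1/8 = 1/8
  P(A=2) = 1/8 + 5/8 = 3/4
Marginal P(B) (column sums):
  P(B=0) = 1/8 + 0 + 1/8 = 1/4
  P(B=1) = 0 + 1/8 + 5/8 = 3/4

H(A) = -[(1/8)·log₂(1/8) + (1/8)·log₂(1/8) + (3/4)·log₂(3/4)]
  = 0.3750 + 0.3750 + 0.3113
  = 1.0613 bits
H(B) = -[(1/4)·log₂(1/4) + (3/4)·log₂(3/4)]
  = 0.5000 + 0.3113
  = 0.8113 bits
H(A,B) = -[(1/8)·log₂(1/8) + (1/8)·log₂(1/8) + (1/8)·log₂(1/8) + (5/8)·log₂(5/8)]
  = 0.3750 + 0.3750 + 0.3750 + 0.4238
  = 1.5488 bits

I(A;B) = H(A) + H(B) - H(A,B)
  = 1.0613 + 0.8113 - 1.5488
  = 0.3238 bits

Right side, with H(A|B) computed directly from the conditional probabilities:
H(A|B) = -Σ P(A,B)·log₂ P(A|B), where P(A|B) = P(A,B) / P(B)
  (cells with P(A,B) = 0 contribute 0)
  (A=0,B=0): P(A|B) = (1/8)/(1/4) = 1/2;  -(1/8)·log₂(1/2) = 0.1250
  (A=1,B=1): P(A|B) = (1/8)/(3/4) = 1/6;  -(1/8)·log₂(1/6) = 0.3231
  (A=2,B=0): P(A|B) = (1/8)/(1/4) = 1/2;  -(1/8)·log₂(1/2) = 0.1250
  (A=2,B=1): P(A|B) = (5/8)/(3/4) = 5/6;  -(5/8)·log₂(5/6) = 0.1644
H(A|B) = 0.1250 + 0.3231 + 0.1250 + 0.1644
  = 0.7375 bits
H(A) - H(A|B) = 1.0613 - 0.7375 = 0.3238 bits

Both sides equal 0.3238 bits, so I(A;B) = H(A) - H(A|B) ✓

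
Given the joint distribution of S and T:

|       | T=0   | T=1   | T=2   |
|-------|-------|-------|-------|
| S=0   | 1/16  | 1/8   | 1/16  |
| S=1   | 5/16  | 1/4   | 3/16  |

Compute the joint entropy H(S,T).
H(S,T) = -Σ P(S,T) log₂ P(S,T), summed over the non-zero cells:
H(S,T) = -[(1/16)·log₂(1/16) + (1/8)·log₂(1/8) + (1/16)·log₂(1/16) + (5/16)·log₂(5/16) + (1/4)·log₂(1/4) + (3/16)·log₂(3/16)]
  = 0.2500 + 0.3750 + 0.2500 + 0.5244 + 0.5000 + 0.4528
  = 2.3522 bits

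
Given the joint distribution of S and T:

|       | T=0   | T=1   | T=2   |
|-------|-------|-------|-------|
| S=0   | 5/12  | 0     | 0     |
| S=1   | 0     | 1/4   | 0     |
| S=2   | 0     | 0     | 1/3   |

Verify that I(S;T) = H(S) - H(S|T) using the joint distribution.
Left side, from I(S;T) = H(S) + H(T) - H(S,T):
Marginal P(S) (row sums):
  P(S=0) = 5/12 + 0 + 0 = 5/12
  P(S=1) = 0 + 1/4 + 0 = 1/4
  P(S=2) = 0 + 0 + 1/3 = 1/3
Marginal P(T) (column sums):
  P(T=0) = 5/12 + 0 + 0 = 5/12
  P(T=1) = 0 + 1/4 + 0 = 1/4
  P(T=2) = 0 + 0 + 1/3 = 1/3

H(S) = -[(5/12)·log₂(5/12) + (1/4)·log₂(1/4) + (1/3)·log₂(1/3)]
  = 0.5263 + 0.5000 + 0.5283
  = 1.5546 bits
H(T) = -[(5/12)·log₂(5/12) + (1/4)·log₂(1/4) + (1/3)·log₂(1/3)]
  = 0.5263 + 0.5000 + 0.5283
  = 1.5546 bits
H(S,T) = -[(5/12)·log₂(5/12) + (1/4)·log₂(1/4) + (1/3)·log₂(1/3)]
  = 0.5263 + 0.5000 + 0.5283
  = 1.5546 bits

I(S;T) = H(S) + H(T) - H(S,T)
  = 1.5546 + 1.5546 - 1.5546
  = 1.5546 bits

Right side, with H(S|T) computed directly from the conditional probabilities:
H(S|T) = -Σ P(S,T)·log₂ P(S|T), where P(S|T) = P(S,T) / P(T)
  (cells with P(S,T) = 0 contribute 0)
  (S=0,T=0): P(S|T) = (5/12)/(5/12) = 1;  -(5/12)·log₂(1) = 0.0000
  (S=1,T=1): P(S|T) = (1/4)/(1/4) = 1;  -(1/4)·log₂(1) = 0.0000
  (S=2,T=2): P(S|T) = (1/3)/(1/3) = 1;  -(1/3)·log₂(1) = 0.0000
H(S|T) = 0.0000 + 0.0000 + 0.0000
  = 0.0000 bits
H(S) - H(S|T) = 1.5546 - 0.0000 = 1.5546 bits

Both sides equal 1.5546 bits, so I(S;T) = H(S) - H(S|T) ✓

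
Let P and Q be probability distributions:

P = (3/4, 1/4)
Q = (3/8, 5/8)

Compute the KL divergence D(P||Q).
D(P||Q) = Σ P(i) log₂(P(i)/Q(i))
  i=0: (3/4) × log₂((3/4)/(3/8)) = (3/4) × log₂(2) = 0.7500
  i=1: (1/4) × log₂((1/4)/(5/8)) = (1/4) × log₂(2/5) = -0.3305
D(P||Q) = 0.7500 - 0.3305
  = 0.4195 bits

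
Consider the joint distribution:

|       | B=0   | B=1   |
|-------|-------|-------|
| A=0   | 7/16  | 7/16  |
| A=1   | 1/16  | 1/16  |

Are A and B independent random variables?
Marginal P(A) (row sums):
  P(A=0) = 7/16 + 7/16 = 7/8
  P(A=1) = 1/16 + 1/16 = 1/8
Marginal P(B) (column sums):
  P(B=0) = 7/16 + 1/16 = 1/2
  P(B=1) = 7/16 + 1/16 = 1/2

A and B are independent iff P(A=i,B=j) = P(A=i)·P(B=j) for every cell.
  P(A=0)·P(B=0) = 7/8 × 1/2 = 7/16 = P(A=0,B=0) ✓
  P(A=0)·P(B=1) = 7/8 × 1/2 = 7/16 = P(A=0,B=1) ✓
  P(A=1)·P(B=0) = 1/8 × 1/2 = 1/16 = P(A=1,B=0) ✓
  P(A=1)·P(B=1) = 1/8 × 1/2 = 1/16 = P(A=1,B=1) ✓

Yes, A and B are independent: every cell factors, so I(A;B) = 0 bits.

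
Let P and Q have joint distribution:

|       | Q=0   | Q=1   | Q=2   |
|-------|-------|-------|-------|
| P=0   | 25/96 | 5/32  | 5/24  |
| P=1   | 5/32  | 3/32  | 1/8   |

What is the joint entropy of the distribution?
H(P,Q) = -Σ P(P,Q) log₂ P(P,Q), summed over the non-zero cells:
H(P,Q) = -[(25/96)·log₂(25/96) + (5/32)·log₂(5/32) + (5/24)·log₂(5/24) + (5/32)·log₂(5/32) + (3/32)·log₂(3/32) + (1/8)·log₂(1/8)]
  = 0.5055 + 0.4184 + 0.4715 + 0.4184 + 0.3202 + 0.3750
  = 2.5090 bits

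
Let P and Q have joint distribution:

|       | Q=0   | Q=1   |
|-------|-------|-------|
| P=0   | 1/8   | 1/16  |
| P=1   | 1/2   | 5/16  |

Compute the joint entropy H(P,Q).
H(P,Q) = -Σ P(P,Q) log₂ P(P,Q), summed over the non-zero cells:
H(P,Q) = -[(1/8)·log₂(1/8) + (1/16)·log₂(1/16) + (1/2)·log₂(1/2) + (5/16)·log₂(5/16)]
  = 0.3750 + 0.2500 + 0.5000 + 0.5244
  = 1.6494 bits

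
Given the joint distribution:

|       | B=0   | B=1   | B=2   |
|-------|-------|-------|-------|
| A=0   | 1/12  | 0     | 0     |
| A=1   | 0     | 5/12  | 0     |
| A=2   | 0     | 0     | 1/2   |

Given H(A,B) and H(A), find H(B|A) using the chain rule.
From the chain rule: H(A,B) = H(A) + H(B|A)
Therefore: H(B|A) = H(A,B) - H(A)

H(A,B) = -[(1/12)·log₂(1/12) + (5/12)·log₂(5/12) + (1/2)·log₂(1/2)]
  = 0.2987 + 0.5263 + 0.5000
  = 1.3250 bits
Marginal P(A) (row sums):
  P(A=0) = 1/12 + 0 + 0 = 1/12
  P(A=1) = 0 + 5/12 + 0 = 5/12
  P(A=2) = 0 + 0 + 1/2 = 1/2
H(A) = -[(1/12)·log₂(1/12) + (5/12)·log₂(5/12) + (1/2)·log₂(1/2)]
  = 0.2987 + 0.5263 + 0.5000
  = 1.3250 bits

H(B|A) = 1.3250 - 1.3250 = 0.0000 bits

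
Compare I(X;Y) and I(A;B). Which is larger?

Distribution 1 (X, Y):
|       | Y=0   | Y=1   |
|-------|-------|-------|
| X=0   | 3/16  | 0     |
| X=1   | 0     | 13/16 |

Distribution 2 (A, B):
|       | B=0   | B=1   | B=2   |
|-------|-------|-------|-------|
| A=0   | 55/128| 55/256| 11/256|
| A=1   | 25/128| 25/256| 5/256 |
Distribution 1 (X, Y):
Marginal P(X) (row sums):
  P(X=0) = 3/16 + 0 = 3/16
  P(X=1) = 0 + 13/16 = 13/16
Marginal P(Y) (column sums):
  P(Y=0) = 3/16 + 0 = 3/16
  P(Y=1) = 0 + 13/16 = 13/16

H(X) = -[(3/16)·log₂(3/16) + (13/16)·log₂(13/16)]
  = 0.4528 + 0.2434
  = 0.6962 bits
H(Y) = -[(3/16)·log₂(3/16) + (13/16)·log₂(13/16)]
  = 0.4528 + 0.2434
  = 0.6962 bits
H(X,Y) = -[(3/16)·log₂(3/16) + (13/16)·log₂(13/16)]
  = 0.4528 + 0.2434
  = 0.6962 bits

I(X;Y) = H(X) + H(Y) - H(X,Y)
  = 0.6962 + 0.6962 - 0.6962
  = 0.6962 bits

Distribution 2 (A, B):
Marginal P(A) (row sums):
  P(A=0) = 55/128 + 55/256 + 11/256 = 11/16
  P(A=1) = 25/128 + 25/256 + 5/256 = 5/16
Marginal P(B) (column sums):
  P(B=0) = 55/128 + 25/128 = 5/8
  P(B=1) = 55/256 + 25/256 = 5/16
  P(B=2) = 11/256 + 5/256 = 1/16

H(A) = -[(11/16)·log₂(11/16) + (5/16)·log₂(5/16)]
  = 0.3716 + 0.5244
  = 0.8960 bits
H(B) = -[(5/8)·log₂(5/8) + (5/16)·log₂(5/16) + (1/16)·log₂(1/16)]
  = 0.4238 + 0.5244 + 0.2500
  = 1.1982 bits
H(A,B) = -[(55/128)·log₂(55/128) + (55/256)·log₂(55/256) + (11/256)·log₂(11/256) + (25/128)·log₂(25/128) + (25/256)·log₂(25/256) + (5/256)·log₂(5/256)]
  = 0.5236 + 0.4767 + 0.1951 + 0.4602 + 0.3277 + 0.1109
  = 2.0942 bits

I(A;B) = H(A) + H(B) - H(A,B)
  = 0.8960 + 1.1982 - 2.0942
  = 0.0000 bits

I(X;Y) = 0.6962 bits > I(A;B) = 0.0000 bits, so (X, Y) has the higher mutual information (stronger dependence).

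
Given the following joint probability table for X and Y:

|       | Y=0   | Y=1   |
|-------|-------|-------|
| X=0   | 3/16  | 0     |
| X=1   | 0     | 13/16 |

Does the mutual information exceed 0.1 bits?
Marginal P(X) (row sums):
  P(X=0) = 3/16 + 0 = 3/16
  P(X=1) = 0 + 13/16 = 13/16
Marginal P(Y) (column sums):
  P(Y=0) = 3/16 + 0 = 3/16
  P(Y=1) = 0 + 13/16 = 13/16

H(X) = -[(3/16)·log₂(3/16) + (13/16)·log₂(13/16)]
  = 0.4528 + 0.2434
  = 0.6962 bits
H(Y) = -[(3/16)·log₂(3/16) + (13/16)·log₂(13/16)]
  = 0.4528 + 0.2434
  = 0.6962 bits
H(X,Y) = -[(3/16)·log₂(3/16) + (13/16)·log₂(13/16)]
  = 0.4528 + 0.2434
  = 0.6962 bits

I(X;Y) = H(X) + H(Y) - H(X,Y)
  = 0.6962 + 0.6962 - 0.6962
  = 0.6962 bits

Yes. I(X;Y) = 0.6962 bits, which is > 0.1 bits.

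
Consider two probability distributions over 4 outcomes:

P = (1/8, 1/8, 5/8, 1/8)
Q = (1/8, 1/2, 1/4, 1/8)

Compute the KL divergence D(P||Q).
D(P||Q) = Σ P(i) log₂(P(i)/Q(i))
  i=0: (1/8) × log₂((1/8)/(1/8)) = (1/8) × log₂(1) = 0.0000
  i=1: (1/8) × log₂((1/8)/(1/2)) = (1/8) × log₂(1/4) = -0.2500
  i=2: (5/8) × log₂((5/8)/(1/4)) = (5/8) × log₂(5/2) = 0.8262
  i=3: (1/8) × log₂((1/8)/(1/8)) = (1/8) × log₂(1) = 0.0000
D(P||Q) = 0.0000 - 0.2500 + 0.8262 + 0.0000
  = 0.5762 bits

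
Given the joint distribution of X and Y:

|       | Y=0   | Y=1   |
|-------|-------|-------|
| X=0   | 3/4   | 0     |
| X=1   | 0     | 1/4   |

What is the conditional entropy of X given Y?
Marginal P(Y) (column sums):
  P(Y=0) = 3/4 + 0 = 3/4
  P(Y=1) = 0 + 1/4 = 1/4

H(X|Y) = -Σ P(X,Y)·log₂ P(X|Y), where P(X|Y) = P(X,Y) / P(Y)
  (cells with P(X,Y) = 0 contribute 0)
  (X=0,Y=0): P(X|Y) = (3/4)/(3/4) = 1;  -(3/4)·log₂(1) = 0.0000
  (X=1,Y=1): P(X|Y) = (1/4)/(1/4) = 1;  -(1/4)·log₂(1) = 0.0000
H(X|Y) = 0.0000 + 0.0000
  = 0.0000 bits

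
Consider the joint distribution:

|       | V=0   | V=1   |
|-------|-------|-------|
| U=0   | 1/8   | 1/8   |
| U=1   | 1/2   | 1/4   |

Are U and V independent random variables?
Marginal P(U) (row sums):
  P(U=0) = 1/8 + 1/8 = 1/4
  P(U=1) = 1/2 + 1/4 = 3/4
Marginal P(V) (column sums):
  P(V=0) = 1/8 + 1/2 = 5/8
  P(V=1) = 1/8 + 1/4 = 3/8

U and V are independent iff P(U=i,V=j) = P(U=i)·P(V=j) for every cell.
  P(U=0)·P(V=0) = 1/4 × 5/8 = 5/32, but P(U=0,V=0) = 1/8 ✗

No, U and V are not independent. Quantitatively, I(U;V) > 0:

H(U) = -[(1/4)·log₂(1/4) + (3/4)·log₂(3/4)]
  = 0.5000 + 0.3113
  = 0.8113 bits
H(V) = -[(5/8)·log₂(5/8) + (3/8)·log₂(3/8)]
  = 0.4238 + 0.5306
  = 0.9544 bits
H(U,V) = -[(1/8)·log₂(1/8) + (1/8)·log₂(1/8) + (1/2)·log₂(1/2) + (1/4)·log₂(1/4)]
  = 0.3750 + 0.3750 + 0.5000 + 0.5000
  = 1.7500 bits
I(U;V) = H(U) + H(V) - H(U,V) = 0.8113 + 0.9544 - 1.7500 = 0.0157 bits > 0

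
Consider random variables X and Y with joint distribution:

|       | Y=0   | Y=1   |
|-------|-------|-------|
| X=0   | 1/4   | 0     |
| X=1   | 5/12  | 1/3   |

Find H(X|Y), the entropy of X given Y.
Marginal P(Y) (column sums):
  P(Y=0) = 1/4 + 5/12 = 2/3
  P(Y=1) = 0 + 1/3 = 1/3

H(X|Y) = -Σ P(X,Y)·log₂ P(X|Y), where P(X|Y) = P(X,Y) / P(Y)
  (cells with P(X,Y) = 0 contribute 0)
  (X=0,Y=0): P(X|Y) = (1/4)/(2/3) = 3/8;  -(1/4)·log₂(3/8) = 0.3538
  (X=1,Y=0): P(X|Y) = (5/12)/(2/3) = 5/8;  -(5/12)·log₂(5/8) = 0.2825
  (X=1,Y=1): P(X|Y) = (1/3)/(1/3) = 1;  -(1/3)·log₂(1) = 0.0000
H(X|Y) = 0.3538 + 0.2825 + 0.0000
  = 0.6363 bits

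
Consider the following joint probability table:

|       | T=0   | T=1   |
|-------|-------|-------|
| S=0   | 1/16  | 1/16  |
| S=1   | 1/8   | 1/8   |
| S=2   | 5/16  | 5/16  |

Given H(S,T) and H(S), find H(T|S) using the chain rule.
From the chain rule: H(S,T) = H(S) + H(T|S)
Therefore: H(T|S) = H(S,T) - H(S)

H(S,T) = -[(1/16)·log₂(1/16) + (1/16)·log₂(1/16) + (1/8)·log₂(1/8) + (1/8)·log₂(1/8) + (5/16)·log₂(5/16) + (5/16)·log₂(5/16)]
  = 0.2500 + 0.2500 + 0.3750 + 0.3750 + 0.5244 + 0.5244
  = 2.2988 bits
Marginal P(S) (row sums):
  P(S=0) = 1/16 + 1/16 = 1/8
  P(S=1) = 1/8 + 1/8 = 1/4
  P(S=2) = 5/16 + 5/16 = 5/8
H(S) = -[(1/8)·log₂(1/8) + (1/4)·log₂(1/4) + (5/8)·log₂(5/8)]
  = 0.3750 + 0.5000 + 0.4238
  = 1.2988 bits

H(T|S) = 2.2988 - 1.2988 = 1.0000 bits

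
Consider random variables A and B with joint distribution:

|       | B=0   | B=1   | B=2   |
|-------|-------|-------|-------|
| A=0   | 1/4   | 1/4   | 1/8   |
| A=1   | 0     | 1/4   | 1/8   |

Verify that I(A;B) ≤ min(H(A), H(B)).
Marginal P(A) (row sums):
  P(A=0) = 1/4 + 1/4 + 1/8 = 5/8
  P(A=1) = 0 + 1/4 + 1/8 = 3/8
Marginal P(B) (column sums):
  P(B=0) = 1/4 + 0 = 1/4
  P(B=1) = 1/4 + 1/4 = 1/2
  P(B=2) = 1/8 + 1/8 = 1/4

H(A) = -[(5/8)·log₂(5/8) + (3/8)·log₂(3/8)]
  = 0.4238 + 0.5306
  = 0.9544 bits
H(B) = -[(1/4)·log₂(1/4) + (1/2)·log₂(1/2) + (1/4)·log₂(1/4)]
  = 0.5000 + 0.5000 + 0.5000
  = 1.5000 bits
H(A,B) = -[(1/4)·log₂(1/4) + (1/4)·log₂(1/4) + (1/8)·log₂(1/8) + (1/4)·log₂(1/4) + (1/8)·log₂(1/8)]
  = 0.5000 + 0.5000 + 0.3750 + 0.5000 + 0.3750
  = 2.2500 bits

I(A;B) = H(A) + H(B) - H(A,B)
  = 0.9544 + 1.5000 - 2.2500
  = 0.2044 bits

min(H(A), H(B)) = min(0.9544, 1.5000) = 0.9544 bits
Since 0.2044 ≤ 0.9544, the bound is satisfied ✓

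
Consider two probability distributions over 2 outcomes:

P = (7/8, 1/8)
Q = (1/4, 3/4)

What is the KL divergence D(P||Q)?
D(P||Q) = Σ P(i) log₂(P(i)/Q(i))
  i=0: (7/8) × log₂((7/8)/(1/4)) = (7/8) × log₂(7/2) = 1.5814
  i=1: (1/8) × log₂((1/8)/(3/4)) = (1/8) × log₂(1/6) = -0.3231
D(P||Q) = 1.5814 - 0.3231
  = 1.2583 bits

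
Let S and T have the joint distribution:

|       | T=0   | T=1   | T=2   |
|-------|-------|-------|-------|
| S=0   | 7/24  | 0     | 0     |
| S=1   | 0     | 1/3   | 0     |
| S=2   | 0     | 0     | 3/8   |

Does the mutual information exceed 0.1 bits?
Marginal P(S) (row sums):
  P(S=0) = 7/24 + 0 + 0 = 7/24
  P(S=1) = 0 + 1/3 + 0 = 1/3
  P(S=2) = 0 + 0 + 3/8 = 3/8
Marginal P(T) (column sums):
  P(T=0) = 7/24 + 0 + 0 = 7/24
  P(T=1) = 0 + 1/3 + 0 = 1/3
  P(T=2) = 0 + 0 + 3/8 = 3/8

H(S) = -[(7/24)·log₂(7/24) + (1/3)·log₂(1/3) + (3/8)·log₂(3/8)]
  = 0.5185 + 0.5283 + 0.5306
  = 1.5774 bits
H(T) = -[(7/24)·log₂(7/24) + (1/3)·log₂(1/3) + (3/8)·log₂(3/8)]
  = 0.5185 + 0.5283 + 0.5306
  = 1.5774 bits
H(S,T) = -[(7/24)·log₂(7/24) + (1/3)·log₂(1/3) + (3/8)·log₂(3/8)]
  = 0.5185 + 0.5283 + 0.5306
  = 1.5774 bits

I(S;T) = H(S) + H(T) - H(S,T)
  = 1.5774 + 1.5774 - 1.5774
  = 1.5774 bits

Yes. I(S;T) = 1.5774 bits, which is > 0.1 bits.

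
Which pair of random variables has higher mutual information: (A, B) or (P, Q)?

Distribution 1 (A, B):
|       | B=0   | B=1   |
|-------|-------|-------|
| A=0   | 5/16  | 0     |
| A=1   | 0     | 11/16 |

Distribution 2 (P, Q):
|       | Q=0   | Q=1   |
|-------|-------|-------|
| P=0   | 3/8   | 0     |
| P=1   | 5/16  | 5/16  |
Distribution 1 (A, B):
Marginal P(A) (row sums):
  P(A=0) = 5/16 + 0 = 5/16
  P(A=1) = 0 + 11/16 = 11/16
Marginal P(B) (column sums):
  P(B=0) = 5/16 + 0 = 5/16
  P(B=1) = 0 + 11/16 = 11/16

H(A) = -[(5/16)·log₂(5/16) + (11/16)·log₂(11/16)]
  = 0.5244 + 0.3716
  = 0.8960 bits
H(B) = -[(5/16)·log₂(5/16) + (11/16)·log₂(11/16)]
  = 0.5244 + 0.3716
  = 0.8960 bits
H(A,B) = -[(5/16)·log₂(5/16) + (11/16)·log₂(11/16)]
  = 0.5244 + 0.3716
  = 0.8960 bits

I(A;B) = H(A) + H(B) - H(A,B)
  = 0.8960 + 0.8960 - 0.8960
  = 0.8960 bits

Distribution 2 (P, Q):
Marginal P(P) (row sums):
  P(P=0) = 3/8 + 0 = 3/8
  P(P=1) = 5/16 + 5/16 = 5/8
Marginal P(Q) (column sums):
  P(Q=0) = 3/8 + 5/16 = 11/16
  P(Q=1) = 0 + 5/16 = 5/16

H(P) = -[(3/8)·log₂(3/8) + (5/8)·log₂(5/8)]
  = 0.5306 + 0.4238
  = 0.9544 bits
H(Q) = -[(11/16)·log₂(11/16) + (5/16)·log₂(5/16)]
  = 0.3716 + 0.5244
  = 0.8960 bits
H(P,Q) = -[(3/8)·log₂(3/8) + (5/16)·log₂(5/16) + (5/16)·log₂(5/16)]
  = 0.5306 + 0.5244 + 0.5244
  = 1.5794 bits

I(P;Q) = H(P) + H(Q) - H(P,Q)
  = 0.9544 + 0.8960 - 1.5794
  = 0.2710 bits

I(A;B) = 0.8960 bits > I(P;Q) = 0.2710 bits, so (A, B) has the higher mutual information (stronger dependence).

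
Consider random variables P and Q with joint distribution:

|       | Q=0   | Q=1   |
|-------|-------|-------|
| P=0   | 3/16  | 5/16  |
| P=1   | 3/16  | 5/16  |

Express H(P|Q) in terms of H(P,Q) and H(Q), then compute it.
H(P|Q) = H(P,Q) - H(Q)

Marginal P(Q) (column sums):
  P(Q=0) = 3/16 + 3/16 = 3/8
  P(Q=1) = 5/16 + 5/16 = 5/8

H(P,Q) = -[(3/16)·log₂(3/16) + (5/16)·log₂(5/16) + (3/16)·log₂(3/16) + (5/16)·log₂(5/16)]
  = 0.4528 + 0.5244 + 0.4528 + 0.5244
  = 1.9544 bits
H(Q) = -[(3/8)·log₂(3/8) + (5/8)·log₂(5/8)]
  = 0.5306 + 0.4238
  = 0.9544 bits

H(P|Q) = 1.9544 - 0.9544 = 1.0000 bits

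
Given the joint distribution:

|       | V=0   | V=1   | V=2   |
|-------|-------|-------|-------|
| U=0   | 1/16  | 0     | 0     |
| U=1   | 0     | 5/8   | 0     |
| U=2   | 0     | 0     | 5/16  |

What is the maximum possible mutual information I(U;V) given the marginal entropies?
The upper bound on mutual information is I(U;V) ≤ min(H(U), H(V)).

Marginal P(U) (row sums):
  P(U=0) = 1/16 + 0 + 0 = 1/16
  P(U=1) = 0 + 5/8 + 0 = 5/8
  P(U=2) = 0 + 0 + 5/16 = 5/16
Marginal P(V) (column sums):
  P(V=0) = 1/16 + 0 + 0 = 1/16
  P(V=1) = 0 + 5/8 + 0 = 5/8
  P(V=2) = 0 + 0 + 5/16 = 5/16

H(U) = -[(1/16)·log₂(1/16) + (5/8)·log₂(5/8) + (5/16)·log₂(5/16)]
  = 0.2500 + 0.4238 + 0.5244
  = 1.1982 bits
H(V) = -[(1/16)·log₂(1/16) + (5/8)·log₂(5/8) + (5/16)·log₂(5/16)]
  = 0.2500 + 0.4238 + 0.5244
  = 1.1982 bits

Maximum possible I(U;V) = min(1.1982, 1.1982) = 1.1982 bits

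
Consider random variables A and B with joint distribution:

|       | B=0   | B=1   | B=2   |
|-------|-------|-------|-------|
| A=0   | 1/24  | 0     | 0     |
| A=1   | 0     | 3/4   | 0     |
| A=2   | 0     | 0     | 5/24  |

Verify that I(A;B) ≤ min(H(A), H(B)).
Marginal P(A) (row sums):
  P(A=0) = 1/24 + 0 + 0 = 1/24
  P(A=1) = 0 + 3/4 + 0 = 3/4
  P(A=2) = 0 + 0 + 5/24 = 5/24
Marginal P(B) (column sums):
  P(B=0) = 1/24 + 0 + 0 = 1/24
  P(B=1) = 0 + 3/4 + 0 = 3/4
  P(B=2) = 0 + 0 + 5/24 = 5/24

H(A) = -[(1/24)·log₂(1/24) + (3/4)·log₂(3/4) + (5/24)·log₂(5/24)]
  = 0.1910 + 0.3113 + 0.4715
  = 0.9738 bits
H(B) = -[(1/24)·log₂(1/24) + (3/4)·log₂(3/4) + (5/24)·log₂(5/24)]
  = 0.1910 + 0.3113 + 0.4715
  = 0.9738 bits
H(A,B) = -[(1/24)·log₂(1/24) + (3/4)·log₂(3/4) + (5/24)·log₂(5/24)]
  = 0.1910 + 0.3113 + 0.4715
  = 0.9738 bits

I(A;B) = H(A) + H(B) - H(A,B)
  = 0.9738 + 0.9738 - 0.9738
  = 0.9738 bits

min(H(A), H(B)) = min(0.9738, 0.9738) = 0.9738 bits
Since 0.9738 ≤ 0.9738, the bound is satisfied ✓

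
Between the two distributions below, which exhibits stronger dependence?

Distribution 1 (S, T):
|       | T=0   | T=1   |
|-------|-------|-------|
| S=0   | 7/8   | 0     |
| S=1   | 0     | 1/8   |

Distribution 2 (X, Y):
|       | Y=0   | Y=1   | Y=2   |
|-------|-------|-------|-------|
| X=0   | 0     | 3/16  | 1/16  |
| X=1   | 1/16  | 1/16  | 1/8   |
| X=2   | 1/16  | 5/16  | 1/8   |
Distribution 1 (S, T):
Marginal P(S) (row sums):
  P(S=0) = 7/8 + 0 = 7/8
  P(S=1) = 0 + 1/8 = 1/8
Marginal P(T) (column sums):
  P(T=0) = 7/8 + 0 = 7/8
  P(T=1) = 0 + 1/8 = 1/8

H(S) = -[(7/8)·log₂(7/8) + (1/8)·log₂(1/8)]
  = 0.1686 + 0.3750
  = 0.5436 bits
H(T) = -[(7/8)·log₂(7/8) + (1/8)·log₂(1/8)]
  = 0.1686 + 0.3750
  = 0.5436 bits
H(S,T) = -[(7/8)·log₂(7/8) + (1/8)·log₂(1/8)]
  = 0.1686 + 0.3750
  = 0.5436 bits

I(S;T) = H(S) + H(T) - H(S,T)
  = 0.5436 + 0.5436 - 0.5436
  = 0.5436 bits

Distribution 2 (X, Y):
Marginal P(X) (row sums):
  P(X=0) = 0 + 3/16 + 1/16 = 1/4
  P(X=1) = 1/16 + 1/16 + 1/8 = 1/4
  P(X=2) = 1/16 + 5/16 + 1/8 = 1/2
Marginal P(Y) (column sums):
  P(Y=0) = 0 + 1/16 + 1/16 = 1/8
  P(Y=1) = 3/16 + 1/16 + 5/16 = 9/16
  P(Y=2) = 1/16 + 1/8 + 1/8 = 5/16

H(X) = -[(1/4)·log₂(1/4) + (1/4)·log₂(1/4) + (1/2)·log₂(1/2)]
  = 0.5000 + 0.5000 + 0.5000
  = 1.5000 bits
H(Y) = -[(1/8)·log₂(1/8) + (9/16)·log₂(9/16) + (5/16)·log₂(5/16)]
  = 0.3750 + 0.4669 + 0.5244
  = 1.3663 bits
H(X,Y) = -[(3/16)·log₂(3/16) + (1/16)·log₂(1/16) + (1/16)·log₂(1/16) + (1/16)·log₂(1/16) + (1/8)·log₂(1/8) + (1/16)·log₂(1/16) + (5/16)·log₂(5/16) + (1/8)·log₂(1/8)]
  = 0.4528 + 0.2500 + 0.2500 + 0.2500 + 0.3750 + 0.2500 + 0.5244 + 0.3750
  = 2.7272 bits

I(X;Y) = H(X) + H(Y) - H(X,Y)
  = 1.5000 + 1.3663 - 2.7272
  = 0.1391 bits

I(S;T) = 0.5436 bits > I(X;Y) = 0.1391 bits, so (S, T) has the higher mutual information (stronger dependence).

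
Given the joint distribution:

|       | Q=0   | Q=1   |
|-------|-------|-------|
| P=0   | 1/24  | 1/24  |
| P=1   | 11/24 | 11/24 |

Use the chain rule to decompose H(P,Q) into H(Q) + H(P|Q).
By the chain rule: H(P,Q) = H(Q) + H(P|Q)

Marginal P(Q) (column sums):
  P(Q=0) = 1/24 + 11/24 = 1/2
  P(Q=1) = 1/24 + 11/24 = 1/2
H(Q) = -[(1/2)·log₂(1/2) + (1/2)·log₂(1/2)]
  = 0.5000 + 0.5000
  = 1.0000 bits
H(P|Q) = -Σ P(P,Q)·log₂ P(P|Q), where P(P|Q) = P(P,Q) / P(Q)
  (P=0,Q=0): P(P|Q) = (1/24)/(1/2) = 1/12;  -(1/24)·log₂(1/12) = 0.1494
  (P=0,Q=1): P(P|Q) = (1/24)/(1/2) = 1/12;  -(1/24)·log₂(1/12) = 0.1494
  (P=1,Q=0): P(P|Q) = (11/24)/(1/2) = 11/12;  -(11/24)·log₂(11/12) = 0.0575
  (P=1,Q=1): P(P|Q) = (11/24)/(1/2) = 11/12;  -(11/24)·log₂(11/12) = 0.0575
H(P|Q) = 0.1494 + 0.1494 + 0.0575 + 0.0575
  = 0.4138 bits

H(P,Q) = H(Q) + H(P|Q) = 1.0000 + 0.4138 = 1.4138 bits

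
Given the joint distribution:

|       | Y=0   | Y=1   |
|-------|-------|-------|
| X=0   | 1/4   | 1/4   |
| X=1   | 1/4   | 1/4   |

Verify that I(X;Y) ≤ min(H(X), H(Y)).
Marginal P(X) (row sums):
  P(X=0) = 1/4 + 1/4 = 1/2
  P(X=1) = 1/4 + 1/4 = 1/2
Marginal P(Y) (column sums):
  P(Y=0) = 1/4 + 1/4 = 1/2
  P(Y=1) = 1/4 + 1/4 = 1/2

H(X) = -[(1/2)·log₂(1/2) + (1/2)·log₂(1/2)]
  = 0.5000 + 0.5000
  = 1.0000 bits
H(Y) = -[(1/2)·log₂(1/2) + (1/2)·log₂(1/2)]
  = 0.5000 + 0.5000
  = 1.0000 bits
H(X,Y) = -[(1/4)·log₂(1/4) + (1/4)·log₂(1/4) + (1/4)·log₂(1/4) + (1/4)·log₂(1/4)]
  = 0.5000 + 0.5000 + 0.5000 + 0.5000
  = 2.0000 bits

I(X;Y) = H(X) + H(Y) - H(X,Y)
  = 1.0000 + 1.0000 - 2.0000
  = 0.0000 bits

min(H(X), H(Y)) = min(1.0000, 1.0000) = 1.0000 bits
Since 0.0000 ≤ 1.0000, the bound is satisfied ✓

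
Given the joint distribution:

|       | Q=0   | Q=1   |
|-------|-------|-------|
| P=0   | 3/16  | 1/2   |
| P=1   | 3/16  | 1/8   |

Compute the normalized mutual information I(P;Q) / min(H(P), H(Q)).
Marginal P(P) (row sums):
  P(P=0) = 3/16 + 1/2 = 11/16
  P(P=1) = 3/16 + 1/8 = 5/16
Marginal P(Q) (column sums):
  P(Q=0) = 3/16 + 3/16 = 3/8
  P(Q=1) = 1/2 + 1/8 = 5/8

H(P) = -[(11/16)·log₂(11/16) + (5/16)·log₂(5/16)]
  = 0.3716 + 0.5244
  = 0.8960 bits
H(Q) = -[(3/8)·log₂(3/8) + (5/8)·log₂(5/8)]
  = 0.5306 + 0.4238
  = 0.9544 bits
H(P,Q) = -[(3/16)·log₂(3/16) + (1/2)·log₂(1/2) + (3/16)·log₂(3/16) + (1/8)·log₂(1/8)]
  = 0.4528 + 0.5000 + 0.4528 + 0.3750
  = 1.7806 bits

I(P;Q) = H(P) + H(Q) - H(P,Q)
  = 0.8960 + 0.9544 - 1.7806
  = 0.0698 bits

min(H(P), H(Q)) = min(0.8960, 0.9544) = 0.8960 bits
Normalized MI = 0.0698 / 0.8960 = 0.0779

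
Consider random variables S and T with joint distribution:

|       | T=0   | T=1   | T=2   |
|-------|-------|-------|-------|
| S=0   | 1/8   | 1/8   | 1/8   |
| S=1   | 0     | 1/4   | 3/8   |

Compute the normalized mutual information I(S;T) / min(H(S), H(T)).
Marginal P(S) (row sums):
  P(S=0) = 1/8 + 1/8 + 1/8 = 3/8
  P(S=1) = 0 + 1/4 + 3/8 = 5/8
Marginal P(T) (column sums):
  P(T=0) = 1/8 + 0 = 1/8
  P(T=1) = 1/8 + 1/4 = 3/8
  P(T=2) = 1/8 + 3/8 = 1/2

H(S) = -[(3/8)·log₂(3/8) + (5/8)·log₂(5/8)]
  = 0.5306 + 0.4238
  = 0.9544 bits
H(T) = -[(1/8)·log₂(1/8) + (3/8)·log₂(3/8) + (1/2)·log₂(1/2)]
  = 0.3750 + 0.5306 + 0.5000
  = 1.4056 bits
H(S,T) = -[(1/8)·log₂(1/8) + (1/8)·log₂(1/8) + (1/8)·log₂(1/8) + (1/4)·log₂(1/4) + (3/8)·log₂(3/8)]
  = 0.3750 + 0.3750 + 0.3750 + 0.5000 + 0.5306
  = 2.1556 bits

I(S;T) = H(S) + H(T) - H(S,T)
  = 0.9544 + 1.4056 - 2.1556
  = 0.2044 bits

min(H(S), H(T)) = min(0.9544, 1.4056) = 0.9544 bits
Normalized MI = 0.2044 / 0.9544 = 0.2142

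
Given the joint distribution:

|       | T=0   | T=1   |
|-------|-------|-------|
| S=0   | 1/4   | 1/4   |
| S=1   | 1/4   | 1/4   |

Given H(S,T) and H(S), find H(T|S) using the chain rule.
From the chain rule: H(S,T) = H(S) + H(T|S)
Therefore: H(T|S) = H(S,T) - H(S)

H(S,T) = -[(1/4)·log₂(1/4) + (1/4)·log₂(1/4) + (1/4)·log₂(1/4) + (1/4)·log₂(1/4)]
  = 0.5000 + 0.5000 + 0.5000 + 0.5000
  = 2.0000 bits
Marginal P(S) (row sums):
  P(S=0) = 1/4 + 1/4 = 1/2
  P(S=1) = 1/4 + 1/4 = 1/2
H(S) = -[(1/2)·log₂(1/2) + (1/2)·log₂(1/2)]
  = 0.5000 + 0.5000
  = 1.0000 bits

H(T|S) = 2.0000 - 1.0000 = 1.0000 bits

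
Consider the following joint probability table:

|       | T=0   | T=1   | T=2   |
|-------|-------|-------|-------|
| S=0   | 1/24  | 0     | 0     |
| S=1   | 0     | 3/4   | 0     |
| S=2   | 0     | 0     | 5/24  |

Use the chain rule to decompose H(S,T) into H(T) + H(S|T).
By the chain rule: H(S,T) = H(T) + H(S|T)

Marginal P(T) (column sums):
  P(T=0) = 1/24 + 0 + 0 = 1/24
  P(T=1) = 0 + 3/4 + 0 = 3/4
  P(T=2) = 0 + 0 + 5/24 = 5/24
H(T) = -[(1/24)·log₂(1/24) + (3/4)·log₂(3/4) + (5/24)·log₂(5/24)]
  = 0.1910 + 0.3113 + 0.4715
  = 0.9738 bits
H(S|T) = -Σ P(S,T)·log₂ P(S|T), where P(S|T) = P(S,T) / P(T)
  (cells with P(S,T) = 0 contribute 0)
  (S=0,T=0): P(S|T) = (1/24)/(1/24) = 1;  -(1/24)·log₂(1) = 0.0000
  (S=1,T=1): P(S|T) = (3/4)/(3/4) = 1;  -(3/4)·log₂(1) = 0.0000
  (S=2,T=2): P(S|T) = (5/24)/(5/24) = 1;  -(5/24)·log₂(1) = 0.0000
H(S|T) = 0.0000 + 0.0000 + 0.0000
  = 0.0000 bits

H(S,T) = H(T) + H(S|T) = 0.9738 + 0.0000 = 0.9738 bits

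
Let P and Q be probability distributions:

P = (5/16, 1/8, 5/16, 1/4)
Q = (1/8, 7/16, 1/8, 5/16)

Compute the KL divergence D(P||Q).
D(P||Q) = Σ P(i) log₂(P(i)/Q(i))
  i=0: (5/16) × log₂((5/16)/(1/8)) = (5/16) × log₂(5/2) = 0.4131
  i=1: (1/8) × log₂((1/8)/(7/16)) = (1/8) × log₂(2/7) = -0.2259
  i=2: (5/16) × log₂((5/16)/(1/8)) = (5/16) × log₂(5/2) = 0.4131
  i=3: (1/4) × log₂((1/4)/(5/16)) = (1/4) × log₂(4/5) = -0.0805
D(P||Q) = 0.4131 - 0.2259 + 0.4131 - 0.0805
  = 0.5198 bits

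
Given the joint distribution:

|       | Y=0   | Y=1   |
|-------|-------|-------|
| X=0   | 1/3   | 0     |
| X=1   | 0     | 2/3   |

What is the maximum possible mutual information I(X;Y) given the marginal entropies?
The upper bound on mutual information is I(X;Y) ≤ min(H(X), H(Y)).

Marginal P(X) (row sums):
  P(X=0) = 1/3 + 0 = 1/3
  P(X=1) = 0 + 2/3 = 2/3
Marginal P(Y) (column sums):
  P(Y=0) = 1/3 + 0 = 1/3
  P(Y=1) = 0 + 2/3 = 2/3

H(X) = -[(1/3)·log₂(1/3) + (2/3)·log₂(2/3)]
  = 0.5283 + 0.3900
  = 0.9183 bits
H(Y) = -[(1/3)·log₂(1/3) + (2/3)·log₂(2/3)]
  = 0.5283 + 0.3900
  = 0.9183 bits

Maximum possible I(X;Y) = min(0.9183, 0.9183) = 0.9183 bits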